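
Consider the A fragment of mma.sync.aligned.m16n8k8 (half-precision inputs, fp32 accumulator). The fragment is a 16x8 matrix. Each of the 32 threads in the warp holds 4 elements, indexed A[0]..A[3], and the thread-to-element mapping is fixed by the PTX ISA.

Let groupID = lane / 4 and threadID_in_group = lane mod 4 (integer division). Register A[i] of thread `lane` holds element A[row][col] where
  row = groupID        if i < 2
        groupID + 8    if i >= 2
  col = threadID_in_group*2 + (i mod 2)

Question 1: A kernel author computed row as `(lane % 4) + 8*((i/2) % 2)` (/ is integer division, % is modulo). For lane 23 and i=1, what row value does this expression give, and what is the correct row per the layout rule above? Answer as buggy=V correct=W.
`(lane % 4) + 8*((i/2) % 2)`[23,1]->3
L=23->gid=23>>2=5, tid=23&3=3
[1]->row 5+0=5  col 3·2+1=7
row: 3 vs 5

buggy=3 correct=5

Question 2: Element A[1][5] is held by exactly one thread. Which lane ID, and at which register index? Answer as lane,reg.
6,1

r:1=>grp=1,rB=0  c:5=>tig=2,lo=1
L=1*4+2=6  i=0*2+1=1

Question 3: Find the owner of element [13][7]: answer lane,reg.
r=13→G=5,rhi=1  c=7→T=3,p=1
L=5*4+3=23  i=1*2+1=3

23,3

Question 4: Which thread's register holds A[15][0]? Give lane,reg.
r:15=>grp=7,rB=1  c:0=>tig=0,lo=0
L=7*4+0=28  i=1*2+0=2

28,2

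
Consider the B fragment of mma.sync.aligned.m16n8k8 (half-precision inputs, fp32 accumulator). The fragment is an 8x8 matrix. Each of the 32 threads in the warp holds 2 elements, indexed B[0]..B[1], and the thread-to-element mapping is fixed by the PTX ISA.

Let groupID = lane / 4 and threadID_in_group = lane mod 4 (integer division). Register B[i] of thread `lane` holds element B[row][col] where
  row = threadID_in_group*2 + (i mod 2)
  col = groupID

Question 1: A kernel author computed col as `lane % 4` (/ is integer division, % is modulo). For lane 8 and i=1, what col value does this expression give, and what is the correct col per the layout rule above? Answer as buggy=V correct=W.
`lane % 4`[8,1]->0
8: g=2,t=0
[1] (0*2+1,2) = (1,2)
col: 0 vs 2

buggy=0 correct=2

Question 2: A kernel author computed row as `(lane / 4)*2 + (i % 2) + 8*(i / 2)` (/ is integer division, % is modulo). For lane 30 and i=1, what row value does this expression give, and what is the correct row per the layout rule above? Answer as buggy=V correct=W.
`(lane / 4)*2 + (i % 2) + 8*(i / 2)`[30,1]->15
L=30->g=30>>2=7, t=30&3=2
[1]->row 2·2+1=5  col g=7
row: 15 vs 5

buggy=15 correct=5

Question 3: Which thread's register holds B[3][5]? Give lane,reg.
c:5=>grp=5  r:3=>tig=1,lo=1
L=5*4+1=21  i=1=1

21,1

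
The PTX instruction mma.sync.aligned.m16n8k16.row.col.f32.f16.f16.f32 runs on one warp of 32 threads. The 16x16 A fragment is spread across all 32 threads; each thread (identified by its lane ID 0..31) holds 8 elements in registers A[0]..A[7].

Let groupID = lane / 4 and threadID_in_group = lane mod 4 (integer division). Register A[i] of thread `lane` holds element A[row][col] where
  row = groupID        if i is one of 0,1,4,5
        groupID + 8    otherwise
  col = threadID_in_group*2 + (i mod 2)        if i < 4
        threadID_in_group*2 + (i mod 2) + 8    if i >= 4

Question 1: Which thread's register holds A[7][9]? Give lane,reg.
28,5

r: 7->gid=7,r8=0  c: 9->c8=1,tid=0,i&1=1
L=7*4+0=28  i=1*4+0*2+1=5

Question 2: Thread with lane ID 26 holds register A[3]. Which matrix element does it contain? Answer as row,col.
14,5

26: G=6,T=2
[3] (6+8,2*2+1+0) = (14,5)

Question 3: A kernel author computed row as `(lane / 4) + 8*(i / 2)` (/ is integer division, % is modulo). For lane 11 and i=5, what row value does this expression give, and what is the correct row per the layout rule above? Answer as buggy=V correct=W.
`(lane / 4) + 8*(i / 2)`[11,5]=>18
lane 11: grp=2 (11/4), tig=3 (11%4)
i=5: r=2+0=2, c=3*2+1+8=15
row: 18 vs 2

buggy=18 correct=2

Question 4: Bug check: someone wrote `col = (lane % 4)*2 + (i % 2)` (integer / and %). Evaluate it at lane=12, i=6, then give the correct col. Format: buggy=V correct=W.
buggy=0 correct=8

`(lane % 4)*2 + (i % 2)`[12,6]->0
lane 12: g=3 (12/4), t=0 (12%4)
i=6: r=3+8=11, c=0*2+0+8=8
col: 0 vs 8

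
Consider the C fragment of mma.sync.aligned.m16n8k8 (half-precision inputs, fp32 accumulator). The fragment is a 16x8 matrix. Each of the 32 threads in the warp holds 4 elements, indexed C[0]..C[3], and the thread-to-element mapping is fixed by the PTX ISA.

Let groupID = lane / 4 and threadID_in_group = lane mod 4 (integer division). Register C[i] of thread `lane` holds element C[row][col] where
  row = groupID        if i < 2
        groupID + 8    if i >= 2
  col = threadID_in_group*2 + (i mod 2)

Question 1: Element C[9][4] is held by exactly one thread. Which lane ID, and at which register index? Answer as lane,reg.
r=9→G=1,rhi=1  c=4→T=2,p=0
L=1*4+2=6  i=1*2+0=2

6,2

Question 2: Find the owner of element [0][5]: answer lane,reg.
2,1

r=0⇒gr=0,Rb=0  c=5⇒th=2,odd=1
L=0*4+2=2  i=0*2+1=1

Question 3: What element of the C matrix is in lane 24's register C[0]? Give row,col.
24: gid=6,tid=0
[0] (6+0,0*2+0) = (6,0)

6,0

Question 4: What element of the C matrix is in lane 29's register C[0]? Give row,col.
lane 29: gr=7 (29/4), th=1 (29%4)
i=0: r=7+0=7, c=1*2+0=2

7,2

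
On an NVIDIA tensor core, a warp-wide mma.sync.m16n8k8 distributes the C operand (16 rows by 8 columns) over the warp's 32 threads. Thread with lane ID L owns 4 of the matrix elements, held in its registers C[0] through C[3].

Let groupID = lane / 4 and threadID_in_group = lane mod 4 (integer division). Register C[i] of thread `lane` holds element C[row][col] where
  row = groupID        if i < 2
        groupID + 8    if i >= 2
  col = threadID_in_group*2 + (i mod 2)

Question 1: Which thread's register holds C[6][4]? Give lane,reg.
r=6⇒gr=6,Rb=0  c=4⇒th=2,odd=0
L=6*4+2=26  i=0*2+0=0

26,0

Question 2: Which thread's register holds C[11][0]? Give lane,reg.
r=11->g=3,rb=1  c=0->t=0,b0=0
L=3*4+0=12  i=1*2+0=2

12,2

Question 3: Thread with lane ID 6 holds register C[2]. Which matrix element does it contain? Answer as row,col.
9,4

6: gr=1,th=2
[2] (1+8,2*2+0) = (9,4)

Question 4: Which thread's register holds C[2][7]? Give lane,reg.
r=2⇒gr=2,Rb=0  c=7⇒th=3,odd=1
L=2*4+3=11  i=0*2+1=1

11,1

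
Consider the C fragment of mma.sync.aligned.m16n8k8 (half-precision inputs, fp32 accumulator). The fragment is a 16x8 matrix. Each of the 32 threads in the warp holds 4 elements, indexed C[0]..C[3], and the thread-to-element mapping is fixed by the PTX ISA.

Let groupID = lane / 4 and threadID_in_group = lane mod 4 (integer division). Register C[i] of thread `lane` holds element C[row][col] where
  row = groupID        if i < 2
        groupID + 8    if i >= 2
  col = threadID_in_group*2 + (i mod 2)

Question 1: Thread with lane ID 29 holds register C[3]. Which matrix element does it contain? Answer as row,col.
L=29->g=29>>2=7, t=29&3=1
[3]->row 7+8=15  col 1·2+1=3

15,3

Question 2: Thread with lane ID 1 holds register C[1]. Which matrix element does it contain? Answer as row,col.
0,3

lane 1: gr=0 (1/4), th=1 (1%4)
i=1: r=0+0=0, c=1*2+1=3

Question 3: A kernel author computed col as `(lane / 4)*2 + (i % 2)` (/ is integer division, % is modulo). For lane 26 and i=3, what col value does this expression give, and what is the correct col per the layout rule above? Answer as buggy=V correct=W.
buggy=13 correct=5

`(lane / 4)*2 + (i % 2)`[26,3]⇒13
L=26⇒gr=26>>2=6, th=26&3=2
[3]⇒row 6+8=14  col 2·2+1=5
col: 13 vs 5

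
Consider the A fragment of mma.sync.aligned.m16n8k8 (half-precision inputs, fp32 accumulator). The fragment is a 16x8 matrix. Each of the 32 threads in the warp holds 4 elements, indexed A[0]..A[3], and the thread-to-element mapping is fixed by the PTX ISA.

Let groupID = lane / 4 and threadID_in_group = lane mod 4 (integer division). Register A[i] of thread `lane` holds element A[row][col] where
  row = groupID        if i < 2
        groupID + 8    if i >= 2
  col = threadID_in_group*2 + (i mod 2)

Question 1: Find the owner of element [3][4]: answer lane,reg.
14,0

r:3=>grp=3,rB=0  c:4=>tig=2,lo=0
L=3*4+2=14  i=0*2+0=0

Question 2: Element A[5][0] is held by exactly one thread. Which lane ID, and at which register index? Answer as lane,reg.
20,0

r=5->g=5,rb=0  c=0->t=0,b0=0
L=5*4+0=20  i=0*2+0=0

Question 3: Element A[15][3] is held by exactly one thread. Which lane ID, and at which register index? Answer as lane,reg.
29,3

r=15->g=7,rb=1  c=3->t=1,b0=1
L=7*4+1=29  i=1*2+1=3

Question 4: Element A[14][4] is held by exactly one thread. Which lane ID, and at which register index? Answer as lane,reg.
r=14→G=6,rhi=1  c=4→T=2,p=0
L=6*4+2=26  i=1*2+0=2

26,2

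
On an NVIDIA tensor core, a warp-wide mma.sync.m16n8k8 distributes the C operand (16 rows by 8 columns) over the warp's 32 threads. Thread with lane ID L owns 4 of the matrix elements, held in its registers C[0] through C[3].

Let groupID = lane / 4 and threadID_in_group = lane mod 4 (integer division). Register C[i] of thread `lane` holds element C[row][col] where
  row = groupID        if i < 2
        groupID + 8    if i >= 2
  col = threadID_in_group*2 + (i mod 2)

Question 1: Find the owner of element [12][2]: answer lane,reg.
17,2

r=12->g=4,rb=1  c=2->t=1,b0=0
L=4*4+1=17  i=1*2+0=2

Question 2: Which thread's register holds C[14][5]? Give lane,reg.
26,3

r: 14->gid=6,r8=1  c: 5->tid=2,i&1=1
L=6*4+2=26  i=1*2+1=3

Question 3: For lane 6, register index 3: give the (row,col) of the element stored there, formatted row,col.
9,5

lane 6: gr=1 (6/4), th=2 (6%4)
i=3: r=1+8=9, c=2*2+1=5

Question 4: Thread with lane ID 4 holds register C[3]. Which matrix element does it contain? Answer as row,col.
9,1

lane 4=>4/4=1, 4 mod 4=0
i=3  r:1+8=>9  c:2·0+1=>1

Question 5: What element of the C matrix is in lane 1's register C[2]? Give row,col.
8,2

L=1→G=1>>2=0, T=1&3=1
[2]→row 0+8=8  col 1·2+0=2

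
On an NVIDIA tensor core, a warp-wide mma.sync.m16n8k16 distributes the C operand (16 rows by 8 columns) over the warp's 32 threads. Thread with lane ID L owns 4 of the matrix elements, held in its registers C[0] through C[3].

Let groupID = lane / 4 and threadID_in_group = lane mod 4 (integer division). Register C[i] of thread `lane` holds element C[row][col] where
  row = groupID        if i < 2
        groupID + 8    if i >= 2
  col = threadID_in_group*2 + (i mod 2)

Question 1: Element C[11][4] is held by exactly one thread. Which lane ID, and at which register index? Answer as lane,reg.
r: 11->gid=3,r8=1  c: 4->tid=2,i&1=0
L=3*4+2=14  i=1*2+0=2

14,2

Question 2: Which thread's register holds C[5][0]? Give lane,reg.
20,0

r: 5->gid=5,r8=0  c: 0->tid=0,i&1=0
L=5*4+0=20  i=0*2+0=0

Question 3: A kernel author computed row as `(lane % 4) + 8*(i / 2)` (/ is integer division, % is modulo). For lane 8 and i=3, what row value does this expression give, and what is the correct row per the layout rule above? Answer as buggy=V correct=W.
buggy=8 correct=10

`(lane % 4) + 8*(i / 2)`[8,3]⇒8
lane 8⇒8/4=2, 8 mod 4=0
i=3  r:2+8⇒10  c:2·0+1⇒1
row: 8 vs 10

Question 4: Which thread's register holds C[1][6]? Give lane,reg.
r: 1->gid=1,r8=0  c: 6->tid=3,i&1=0
L=1*4+3=7  i=0*2+0=0

7,0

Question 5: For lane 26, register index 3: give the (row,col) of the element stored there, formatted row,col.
14,5

lane 26: gr=6 (26/4), th=2 (26%4)
i=3: r=6+8=14, c=2*2+1=5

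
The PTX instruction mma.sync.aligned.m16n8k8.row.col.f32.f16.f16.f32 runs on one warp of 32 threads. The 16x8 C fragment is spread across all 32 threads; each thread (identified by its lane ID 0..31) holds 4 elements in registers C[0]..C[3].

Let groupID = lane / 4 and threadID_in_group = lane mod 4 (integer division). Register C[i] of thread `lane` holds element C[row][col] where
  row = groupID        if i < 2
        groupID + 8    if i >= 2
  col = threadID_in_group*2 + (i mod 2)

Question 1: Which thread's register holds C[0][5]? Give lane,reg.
2,1

r=0⇒gr=0,Rb=0  c=5⇒th=2,odd=1
L=0*4+2=2  i=0*2+1=1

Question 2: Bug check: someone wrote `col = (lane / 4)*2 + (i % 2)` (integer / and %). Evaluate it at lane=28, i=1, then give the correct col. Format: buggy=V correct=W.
buggy=15 correct=1

`(lane / 4)*2 + (i % 2)`[28,1]=>15
lane 28: grp=7 (28/4), tig=0 (28%4)
i=1: r=7+0=7, c=0*2+1=1
col: 15 vs 1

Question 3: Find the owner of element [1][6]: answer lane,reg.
7,0

r=1->g=1,rb=0  c=6->t=3,b0=0
L=1*4+3=7  i=0*2+0=0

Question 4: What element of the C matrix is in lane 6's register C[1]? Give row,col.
L=6->gid=6>>2=1, tid=6&3=2
[1]->row 1+0=1  col 2·2+1=5

1,5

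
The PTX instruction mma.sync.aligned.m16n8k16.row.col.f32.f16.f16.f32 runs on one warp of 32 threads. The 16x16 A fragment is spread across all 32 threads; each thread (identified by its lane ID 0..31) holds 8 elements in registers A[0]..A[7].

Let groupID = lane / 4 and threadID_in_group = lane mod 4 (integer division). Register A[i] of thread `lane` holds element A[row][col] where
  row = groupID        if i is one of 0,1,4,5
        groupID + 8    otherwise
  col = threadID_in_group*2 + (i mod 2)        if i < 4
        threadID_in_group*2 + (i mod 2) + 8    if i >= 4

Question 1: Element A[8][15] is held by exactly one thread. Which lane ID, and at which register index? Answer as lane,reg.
3,7

r: 8->gid=0,r8=1  c: 15->c8=1,tid=3,i&1=1
L=0*4+3=3  i=1*4+1*2+1=7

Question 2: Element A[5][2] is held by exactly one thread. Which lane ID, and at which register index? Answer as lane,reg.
r=5⇒gr=5,Rb=0  c=2⇒Cb=0,th=1,odd=0
L=5*4+1=21  i=0*4+0*2+0=0

21,0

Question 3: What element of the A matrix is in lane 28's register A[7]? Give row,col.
15,9

lane 28: gr=7 (28/4), th=0 (28%4)
i=7: r=7+8=15, c=0*2+1+8=9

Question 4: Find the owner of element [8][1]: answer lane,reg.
0,3

r:8=>grp=0,rB=1  c:1=>cB=0,tig=0,lo=1
L=0*4+0=0  i=0*4+1*2+1=3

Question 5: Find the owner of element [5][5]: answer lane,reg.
r=5⇒gr=5,Rb=0  c=5⇒Cb=0,th=2,odd=1
L=5*4+2=22  i=0*4+0*2+1=1

22,1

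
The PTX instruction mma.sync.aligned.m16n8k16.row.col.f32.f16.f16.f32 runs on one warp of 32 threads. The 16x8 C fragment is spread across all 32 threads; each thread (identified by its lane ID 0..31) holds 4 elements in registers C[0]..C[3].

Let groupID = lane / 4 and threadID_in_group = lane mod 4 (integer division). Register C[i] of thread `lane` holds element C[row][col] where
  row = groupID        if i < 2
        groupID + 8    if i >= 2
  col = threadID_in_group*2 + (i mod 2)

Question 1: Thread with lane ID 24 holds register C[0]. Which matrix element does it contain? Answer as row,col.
L=24->g=24>>2=6, t=24&3=0
[0]->row 6+0=6  col 0·2+0=0

6,0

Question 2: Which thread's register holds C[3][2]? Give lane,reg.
r=3⇒gr=3,Rb=0  c=2⇒th=1,odd=0
L=3*4+1=13  i=0*2+0=0

13,0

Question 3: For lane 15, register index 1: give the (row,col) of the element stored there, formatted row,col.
15: gr=3,th=3
[1] (3+0,3*2+1) = (3,7)

3,7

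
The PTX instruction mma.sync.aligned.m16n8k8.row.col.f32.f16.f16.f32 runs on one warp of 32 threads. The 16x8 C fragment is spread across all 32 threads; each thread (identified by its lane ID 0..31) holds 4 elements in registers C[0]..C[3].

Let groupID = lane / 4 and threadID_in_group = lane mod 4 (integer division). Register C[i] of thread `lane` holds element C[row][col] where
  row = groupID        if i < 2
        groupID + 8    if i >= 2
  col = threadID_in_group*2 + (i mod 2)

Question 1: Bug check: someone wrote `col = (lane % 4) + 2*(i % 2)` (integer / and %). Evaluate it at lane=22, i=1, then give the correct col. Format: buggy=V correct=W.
`(lane % 4) + 2*(i % 2)`[22,1]=>4
lane 22=>22/4=5, 22 mod 4=2
i=1  r:5+0=>5  c:2·2+1=>5
col: 4 vs 5

buggy=4 correct=5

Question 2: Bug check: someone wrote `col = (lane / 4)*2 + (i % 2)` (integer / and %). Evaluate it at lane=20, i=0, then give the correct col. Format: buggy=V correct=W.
buggy=10 correct=0

`(lane / 4)*2 + (i % 2)`[20,0]→10
20: G=5,T=0
[0] (5+0,0*2+0) = (5,0)
col: 10 vs 0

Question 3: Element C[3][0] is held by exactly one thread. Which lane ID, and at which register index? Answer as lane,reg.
r: 3->gid=3,r8=0  c: 0->tid=0,i&1=0
L=3*4+0=12  i=0*2+0=0

12,0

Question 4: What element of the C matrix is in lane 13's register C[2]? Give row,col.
lane 13→13/4=3, 13 mod 4=1
i=2  r:3+8→11  c:2·1+0→2

11,2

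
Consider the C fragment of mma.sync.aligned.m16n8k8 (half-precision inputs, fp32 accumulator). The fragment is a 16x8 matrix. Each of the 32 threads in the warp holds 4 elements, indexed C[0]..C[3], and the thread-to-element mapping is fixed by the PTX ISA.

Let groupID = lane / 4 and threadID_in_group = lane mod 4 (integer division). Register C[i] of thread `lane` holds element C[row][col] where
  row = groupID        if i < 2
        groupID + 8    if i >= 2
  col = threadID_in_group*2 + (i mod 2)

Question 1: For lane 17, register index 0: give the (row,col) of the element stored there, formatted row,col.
4,2

lane 17=>17/4=4, 17 mod 4=1
i=0  r:4+0=>4  c:2·1+0=>2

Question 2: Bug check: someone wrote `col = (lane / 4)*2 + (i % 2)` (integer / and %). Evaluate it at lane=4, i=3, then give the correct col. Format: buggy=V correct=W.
`(lane / 4)*2 + (i % 2)`[4,3]→3
4: G=1,T=0
[3] (1+8,0*2+1) = (9,1)
col: 3 vs 1

buggy=3 correct=1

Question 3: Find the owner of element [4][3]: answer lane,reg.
r:4=>grp=4,rB=0  c:3=>tig=1,lo=1
L=4*4+1=17  i=0*2+1=1

17,1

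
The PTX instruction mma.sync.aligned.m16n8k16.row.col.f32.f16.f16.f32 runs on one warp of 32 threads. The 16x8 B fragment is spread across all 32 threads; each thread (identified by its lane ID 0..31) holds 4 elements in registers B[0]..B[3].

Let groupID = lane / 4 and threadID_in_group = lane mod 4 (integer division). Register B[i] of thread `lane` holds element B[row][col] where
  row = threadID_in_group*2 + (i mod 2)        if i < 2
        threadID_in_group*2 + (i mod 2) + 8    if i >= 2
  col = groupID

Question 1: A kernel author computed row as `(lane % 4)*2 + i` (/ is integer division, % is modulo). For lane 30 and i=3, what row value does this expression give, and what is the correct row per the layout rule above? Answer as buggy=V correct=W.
`(lane % 4)*2 + i`[30,3]->7
L=30->g=30>>2=7, t=30&3=2
[3]->row 2·2+1+8=13  col g=7
row: 7 vs 13

buggy=7 correct=13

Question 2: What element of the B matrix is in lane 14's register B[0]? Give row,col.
L=14->g=14>>2=3, t=14&3=2
[0]->row 2·2+0+0=4  col g=3

4,3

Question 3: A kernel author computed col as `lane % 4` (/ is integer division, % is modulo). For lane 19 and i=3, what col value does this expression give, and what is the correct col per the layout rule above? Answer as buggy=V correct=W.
buggy=3 correct=4

`lane % 4`[19,3]->3
lane 19: gid=4 (19/4), tid=3 (19%4)
i=3: r=3*2+1+8=15, c=gid=4
col: 3 vs 4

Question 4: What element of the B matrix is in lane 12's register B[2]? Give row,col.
lane 12: gid=3 (12/4), tid=0 (12%4)
i=2: r=0*2+0+8=8, c=gid=3

8,3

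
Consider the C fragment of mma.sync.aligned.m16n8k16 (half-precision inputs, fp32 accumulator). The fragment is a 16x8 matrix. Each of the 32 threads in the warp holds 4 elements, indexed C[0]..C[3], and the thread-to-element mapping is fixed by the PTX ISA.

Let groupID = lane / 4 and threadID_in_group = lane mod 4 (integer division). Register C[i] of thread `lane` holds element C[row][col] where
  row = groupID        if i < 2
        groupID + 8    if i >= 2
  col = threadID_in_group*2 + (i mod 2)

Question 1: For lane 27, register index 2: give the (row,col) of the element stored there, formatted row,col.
lane 27=>27/4=6, 27 mod 4=3
i=2  r:6+8=>14  c:2·3+0=>6

14,6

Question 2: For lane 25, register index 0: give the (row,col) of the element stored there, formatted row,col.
25: g=6,t=1
[0] (6+0,1*2+0) = (6,2)

6,2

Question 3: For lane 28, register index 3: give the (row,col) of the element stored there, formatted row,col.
15,1

L=28⇒gr=28>>2=7, th=28&3=0
[3]⇒row 7+8=15  col 0·2+1=1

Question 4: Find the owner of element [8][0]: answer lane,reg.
r=8⇒gr=0,Rb=1  c=0⇒th=0,odd=0
L=0*4+0=0  i=1*2+0=2

0,2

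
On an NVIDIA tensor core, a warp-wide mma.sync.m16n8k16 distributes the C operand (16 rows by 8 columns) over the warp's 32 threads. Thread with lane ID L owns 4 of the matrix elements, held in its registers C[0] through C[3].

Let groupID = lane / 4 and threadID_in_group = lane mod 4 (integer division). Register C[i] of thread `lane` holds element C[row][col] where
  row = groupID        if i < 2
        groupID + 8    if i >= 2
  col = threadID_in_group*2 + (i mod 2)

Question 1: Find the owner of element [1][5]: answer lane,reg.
6,1

r=1⇒gr=1,Rb=0  c=5⇒th=2,odd=1
L=1*4+2=6  i=0*2+1=1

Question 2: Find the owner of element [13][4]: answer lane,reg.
22,2

r:13=>grp=5,rB=1  c:4=>tig=2,lo=0
L=5*4+2=22  i=1*2+0=2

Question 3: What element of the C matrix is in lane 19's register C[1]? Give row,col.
4,7

19: gr=4,th=3
[1] (4+0,3*2+1) = (4,7)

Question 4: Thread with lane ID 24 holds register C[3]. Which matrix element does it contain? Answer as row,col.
lane 24⇒24/4=6, 24 mod 4=0
i=3  r:6+8⇒14  c:2·0+1⇒1

14,1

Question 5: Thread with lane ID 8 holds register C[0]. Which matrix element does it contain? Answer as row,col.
8: gr=2,th=0
[0] (2+0,0*2+0) = (2,0)

2,0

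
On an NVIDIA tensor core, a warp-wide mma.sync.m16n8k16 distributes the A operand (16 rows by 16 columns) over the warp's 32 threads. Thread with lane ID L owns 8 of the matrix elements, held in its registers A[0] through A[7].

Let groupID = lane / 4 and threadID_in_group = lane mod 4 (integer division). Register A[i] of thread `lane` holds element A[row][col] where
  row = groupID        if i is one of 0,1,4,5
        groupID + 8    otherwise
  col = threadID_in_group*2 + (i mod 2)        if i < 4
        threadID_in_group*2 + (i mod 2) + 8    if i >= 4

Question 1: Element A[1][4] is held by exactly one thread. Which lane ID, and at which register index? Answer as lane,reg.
6,0

r=1→G=1,rhi=0  c=4→chi=0,T=2,p=0
L=1*4+2=6  i=0*4+0*2+0=0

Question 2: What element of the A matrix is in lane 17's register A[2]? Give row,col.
lane 17: gid=4 (17/4), tid=1 (17%4)
i=2: r=4+8=12, c=1*2+0+0=2

12,2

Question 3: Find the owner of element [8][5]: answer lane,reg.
2,3

r=8->g=0,rb=1  c=5->cb=0,t=2,b0=1
L=0*4+2=2  i=0*4+1*2+1=3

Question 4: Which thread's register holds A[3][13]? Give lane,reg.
14,5

r: 3->gid=3,r8=0  c: 13->c8=1,tid=2,i&1=1
L=3*4+2=14  i=1*4+0*2+1=5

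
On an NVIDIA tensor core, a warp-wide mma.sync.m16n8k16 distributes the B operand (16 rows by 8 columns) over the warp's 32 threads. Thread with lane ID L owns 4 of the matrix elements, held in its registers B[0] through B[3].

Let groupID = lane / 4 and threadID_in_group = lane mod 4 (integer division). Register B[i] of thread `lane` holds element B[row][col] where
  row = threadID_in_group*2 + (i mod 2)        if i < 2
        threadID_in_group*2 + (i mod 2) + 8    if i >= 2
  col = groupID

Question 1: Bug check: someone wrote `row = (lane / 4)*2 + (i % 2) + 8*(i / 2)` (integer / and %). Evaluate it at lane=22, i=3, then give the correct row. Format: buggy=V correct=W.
buggy=19 correct=13

`(lane / 4)*2 + (i % 2) + 8*(i / 2)`[22,3]→19
lane 22→22/4=5, 22 mod 4=2
i=3  r:2·2+1+8→13  c:5
row: 19 vs 13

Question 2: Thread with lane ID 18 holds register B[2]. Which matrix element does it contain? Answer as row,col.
L=18=>grp=18>>2=4, tig=18&3=2
[2]=>row 2·2+0+8=12  col grp=4

12,4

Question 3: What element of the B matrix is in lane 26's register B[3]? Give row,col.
lane 26: gr=6 (26/4), th=2 (26%4)
i=3: r=2*2+1+8=13, c=gr=6

13,6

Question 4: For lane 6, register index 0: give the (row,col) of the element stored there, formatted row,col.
4,1

6: gr=1,th=2
[0] (2*2+0+0,1) = (4,1)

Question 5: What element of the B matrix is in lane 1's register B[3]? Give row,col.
11,0

lane 1→1/4=0, 1 mod 4=1
i=3  r:2·1+1+8→11  c:0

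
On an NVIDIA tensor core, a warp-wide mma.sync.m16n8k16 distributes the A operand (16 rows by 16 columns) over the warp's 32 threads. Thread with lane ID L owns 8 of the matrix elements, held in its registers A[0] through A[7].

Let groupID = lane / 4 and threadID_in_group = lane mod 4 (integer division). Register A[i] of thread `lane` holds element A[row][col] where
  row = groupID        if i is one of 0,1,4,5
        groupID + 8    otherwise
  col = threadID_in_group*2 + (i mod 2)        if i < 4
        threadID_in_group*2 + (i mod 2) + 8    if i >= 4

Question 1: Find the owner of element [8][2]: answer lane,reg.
r=8⇒gr=0,Rb=1  c=2⇒Cb=0,th=1,odd=0
L=0*4+1=1  i=0*4+1*2+0=2

1,2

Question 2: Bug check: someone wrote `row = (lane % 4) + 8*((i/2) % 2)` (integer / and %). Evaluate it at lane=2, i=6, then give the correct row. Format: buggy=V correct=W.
`(lane % 4) + 8*((i/2) % 2)`[2,6]⇒10
lane 2⇒2/4=0, 2 mod 4=2
i=6  r:0+8⇒8  c:2·2+0+8⇒12
row: 10 vs 8

buggy=10 correct=8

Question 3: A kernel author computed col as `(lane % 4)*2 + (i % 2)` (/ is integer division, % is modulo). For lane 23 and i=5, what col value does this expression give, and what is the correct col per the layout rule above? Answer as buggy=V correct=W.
`(lane % 4)*2 + (i % 2)`[23,5]->7
lane 23: gid=5 (23/4), tid=3 (23%4)
i=5: r=5+0=5, c=3*2+1+8=15
col: 7 vs 15

buggy=7 correct=15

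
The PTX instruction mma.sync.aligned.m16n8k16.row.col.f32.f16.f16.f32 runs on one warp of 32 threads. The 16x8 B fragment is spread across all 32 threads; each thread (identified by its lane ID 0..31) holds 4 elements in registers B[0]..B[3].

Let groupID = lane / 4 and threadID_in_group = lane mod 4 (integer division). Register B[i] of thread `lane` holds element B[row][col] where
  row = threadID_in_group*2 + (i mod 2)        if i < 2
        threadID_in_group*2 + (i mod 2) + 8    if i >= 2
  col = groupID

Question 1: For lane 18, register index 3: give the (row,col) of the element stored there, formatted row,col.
lane 18: gid=4 (18/4), tid=2 (18%4)
i=3: r=2*2+1+8=13, c=gid=4

13,4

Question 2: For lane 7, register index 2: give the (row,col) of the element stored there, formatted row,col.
14,1

lane 7: grp=1 (7/4), tig=3 (7%4)
i=2: r=3*2+0+8=14, c=grp=1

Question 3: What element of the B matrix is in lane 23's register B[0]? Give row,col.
23: G=5,T=3
[0] (3*2+0+0,5) = (6,5)

6,5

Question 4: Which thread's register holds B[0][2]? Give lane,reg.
c=2->g=2  r=0->rb=0,t=0,b0=0
L=2*4+0=8  i=0*2+0=0

8,0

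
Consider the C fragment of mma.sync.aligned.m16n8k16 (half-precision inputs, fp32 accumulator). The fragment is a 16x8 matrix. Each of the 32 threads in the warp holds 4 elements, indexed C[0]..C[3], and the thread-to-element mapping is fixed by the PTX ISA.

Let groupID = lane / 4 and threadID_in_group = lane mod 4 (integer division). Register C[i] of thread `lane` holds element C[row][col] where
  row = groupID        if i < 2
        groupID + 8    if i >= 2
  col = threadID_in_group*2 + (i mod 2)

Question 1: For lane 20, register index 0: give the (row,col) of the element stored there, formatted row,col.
L=20->gid=20>>2=5, tid=20&3=0
[0]->row 5+0=5  col 0·2+0=0

5,0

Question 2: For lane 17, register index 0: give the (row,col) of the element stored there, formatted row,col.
4,2

lane 17=>17/4=4, 17 mod 4=1
i=0  r:4+0=>4  c:2·1+0=>2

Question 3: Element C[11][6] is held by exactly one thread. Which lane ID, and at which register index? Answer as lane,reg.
r=11→G=3,rhi=1  c=6→T=3,p=0
L=3*4+3=15  i=1*2+0=2

15,2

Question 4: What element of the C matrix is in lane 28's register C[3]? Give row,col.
L=28⇒gr=28>>2=7, th=28&3=0
[3]⇒row 7+8=15  col 0·2+1=1

15,1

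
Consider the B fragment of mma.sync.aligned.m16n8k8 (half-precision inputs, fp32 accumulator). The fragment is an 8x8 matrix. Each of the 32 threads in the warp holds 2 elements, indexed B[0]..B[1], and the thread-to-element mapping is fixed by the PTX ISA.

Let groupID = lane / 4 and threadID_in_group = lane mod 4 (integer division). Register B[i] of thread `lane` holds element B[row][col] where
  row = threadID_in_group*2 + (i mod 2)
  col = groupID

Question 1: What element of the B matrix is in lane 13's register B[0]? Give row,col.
lane 13→13/4=3, 13 mod 4=1
i=0  r:2·1+0→2  c:3

2,3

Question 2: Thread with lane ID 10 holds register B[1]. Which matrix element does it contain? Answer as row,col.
5,2

L=10→G=10>>2=2, T=10&3=2
[1]→row 2·2+1=5  col G=2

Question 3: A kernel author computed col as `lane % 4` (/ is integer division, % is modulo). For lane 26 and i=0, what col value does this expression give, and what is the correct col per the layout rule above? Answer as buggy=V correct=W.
`lane % 4`[26,0]=>2
L=26=>grp=26>>2=6, tig=26&3=2
[0]=>row 2·2+0=4  col grp=6
col: 2 vs 6

buggy=2 correct=6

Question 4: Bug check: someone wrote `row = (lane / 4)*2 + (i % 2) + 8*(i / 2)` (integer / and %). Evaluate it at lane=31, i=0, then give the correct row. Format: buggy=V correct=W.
buggy=14 correct=6

`(lane / 4)*2 + (i % 2) + 8*(i / 2)`[31,0]→14
lane 31→31/4=7, 31 mod 4=3
i=0  r:2·3+0→6  c:7
row: 14 vs 6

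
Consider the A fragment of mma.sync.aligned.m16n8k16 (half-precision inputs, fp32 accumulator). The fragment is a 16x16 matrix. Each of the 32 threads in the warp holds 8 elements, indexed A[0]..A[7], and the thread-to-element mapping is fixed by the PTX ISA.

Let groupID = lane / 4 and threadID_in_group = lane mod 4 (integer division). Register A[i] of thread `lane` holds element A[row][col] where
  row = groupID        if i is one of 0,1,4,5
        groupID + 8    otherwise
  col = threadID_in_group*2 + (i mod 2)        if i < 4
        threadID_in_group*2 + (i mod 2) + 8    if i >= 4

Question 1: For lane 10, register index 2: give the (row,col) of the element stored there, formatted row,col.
10,4

L=10->gid=10>>2=2, tid=10&3=2
[2]->row 2+8=10  col 2·2+0+0=4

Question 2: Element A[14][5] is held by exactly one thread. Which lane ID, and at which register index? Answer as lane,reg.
r:14=>grp=6,rB=1  c:5=>cB=0,tig=2,lo=1
L=6*4+2=26  i=0*4+1*2+1=3

26,3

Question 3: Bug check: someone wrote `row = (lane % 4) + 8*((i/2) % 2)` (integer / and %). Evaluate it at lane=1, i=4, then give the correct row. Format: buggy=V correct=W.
buggy=1 correct=0

`(lane % 4) + 8*((i/2) % 2)`[1,4]->1
lane 1: g=0 (1/4), t=1 (1%4)
i=4: r=0+0=0, c=1*2+0+8=10
row: 1 vs 0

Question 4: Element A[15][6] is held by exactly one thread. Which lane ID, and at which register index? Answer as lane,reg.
31,2

r: 15->gid=7,r8=1  c: 6->c8=0,tid=3,i&1=0
L=7*4+3=31  i=0*4+1*2+0=2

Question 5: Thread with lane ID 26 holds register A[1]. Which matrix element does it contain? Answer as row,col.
26: g=6,t=2
[1] (6+0,2*2+1+0) = (6,5)

6,5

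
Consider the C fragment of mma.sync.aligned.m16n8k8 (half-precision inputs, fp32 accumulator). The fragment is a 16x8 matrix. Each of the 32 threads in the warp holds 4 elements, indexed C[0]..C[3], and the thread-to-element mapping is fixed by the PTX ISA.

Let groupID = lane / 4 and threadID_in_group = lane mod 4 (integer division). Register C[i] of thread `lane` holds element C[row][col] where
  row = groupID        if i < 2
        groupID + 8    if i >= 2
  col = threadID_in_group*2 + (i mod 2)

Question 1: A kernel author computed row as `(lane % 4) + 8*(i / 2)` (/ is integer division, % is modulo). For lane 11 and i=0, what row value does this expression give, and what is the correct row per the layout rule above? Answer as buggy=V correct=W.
`(lane % 4) + 8*(i / 2)`[11,0]->3
L=11->gid=11>>2=2, tid=11&3=3
[0]->row 2+0=2  col 3·2+0=6
row: 3 vs 2

buggy=3 correct=2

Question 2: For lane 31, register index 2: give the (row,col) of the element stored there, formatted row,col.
15,6

L=31=>grp=31>>2=7, tig=31&3=3
[2]=>row 7+8=15  col 3·2+0=6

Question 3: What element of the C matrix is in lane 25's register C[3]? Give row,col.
L=25→G=25>>2=6, T=25&3=1
[3]→row 6+8=14  col 1·2+1=3

14,3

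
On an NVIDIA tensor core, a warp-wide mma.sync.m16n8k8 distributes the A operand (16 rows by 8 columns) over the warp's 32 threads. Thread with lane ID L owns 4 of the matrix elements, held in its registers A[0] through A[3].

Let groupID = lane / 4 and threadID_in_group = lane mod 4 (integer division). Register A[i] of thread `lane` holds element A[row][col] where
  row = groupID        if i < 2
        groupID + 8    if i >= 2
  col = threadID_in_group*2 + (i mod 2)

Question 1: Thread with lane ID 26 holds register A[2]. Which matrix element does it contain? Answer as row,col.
14,4

26: grp=6,tig=2
[2] (6+8,2*2+0) = (14,4)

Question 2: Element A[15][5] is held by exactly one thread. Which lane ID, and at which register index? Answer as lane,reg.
r=15→G=7,rhi=1  c=5→T=2,p=1
L=7*4+2=30  i=1*2+1=3

30,3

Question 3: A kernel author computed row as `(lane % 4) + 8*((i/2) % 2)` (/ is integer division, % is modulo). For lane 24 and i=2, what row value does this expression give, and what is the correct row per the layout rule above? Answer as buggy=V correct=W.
`(lane % 4) + 8*((i/2) % 2)`[24,2]=>8
lane 24: grp=6 (24/4), tig=0 (24%4)
i=2: r=6+8=14, c=0*2+0=0
row: 8 vs 14

buggy=8 correct=14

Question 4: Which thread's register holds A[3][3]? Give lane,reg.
r: 3->gid=3,r8=0  c: 3->tid=1,i&1=1
L=3*4+1=13  i=0*2+1=1

13,1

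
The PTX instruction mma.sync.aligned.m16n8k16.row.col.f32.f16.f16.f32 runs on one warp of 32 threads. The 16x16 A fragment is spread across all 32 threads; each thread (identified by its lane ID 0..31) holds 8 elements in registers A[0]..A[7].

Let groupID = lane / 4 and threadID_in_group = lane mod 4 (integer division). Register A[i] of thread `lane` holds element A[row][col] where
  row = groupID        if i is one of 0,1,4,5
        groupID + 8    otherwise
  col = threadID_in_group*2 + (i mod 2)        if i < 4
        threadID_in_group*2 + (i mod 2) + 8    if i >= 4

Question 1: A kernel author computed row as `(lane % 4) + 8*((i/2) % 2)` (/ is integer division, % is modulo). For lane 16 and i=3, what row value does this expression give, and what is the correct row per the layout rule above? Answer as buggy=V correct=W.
`(lane % 4) + 8*((i/2) % 2)`[16,3]→8
16: G=4,T=0
[3] (4+8,0*2+1+0) = (12,1)
row: 8 vs 12

buggy=8 correct=12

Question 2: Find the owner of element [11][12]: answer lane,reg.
14,6

r:11=>grp=3,rB=1  c:12=>cB=1,tig=2,lo=0
L=3*4+2=14  i=1*4+1*2+0=6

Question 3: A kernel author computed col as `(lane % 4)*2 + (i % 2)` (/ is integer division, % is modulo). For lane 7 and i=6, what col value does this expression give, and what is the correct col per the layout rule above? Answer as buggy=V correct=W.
buggy=6 correct=14

`(lane % 4)*2 + (i % 2)`[7,6]⇒6
lane 7: gr=1 (7/4), th=3 (7%4)
i=6: r=1+8=9, c=3*2+0+8=14
col: 6 vs 14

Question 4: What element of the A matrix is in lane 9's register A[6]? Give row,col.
lane 9→9/4=2, 9 mod 4=1
i=6  r:2+8→10  c:2·1+0+8→10

10,10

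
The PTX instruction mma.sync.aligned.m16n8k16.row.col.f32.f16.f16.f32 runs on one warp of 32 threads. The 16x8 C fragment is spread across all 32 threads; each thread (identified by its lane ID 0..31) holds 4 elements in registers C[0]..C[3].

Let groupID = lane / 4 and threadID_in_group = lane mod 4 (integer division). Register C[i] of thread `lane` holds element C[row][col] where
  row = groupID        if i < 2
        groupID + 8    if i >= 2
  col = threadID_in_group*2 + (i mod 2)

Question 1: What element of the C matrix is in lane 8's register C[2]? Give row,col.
L=8->g=8>>2=2, t=8&3=0
[2]->row 2+8=10  col 0·2+0=0

10,0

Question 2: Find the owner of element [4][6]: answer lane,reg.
19,0

r=4⇒gr=4,Rb=0  c=6⇒th=3,odd=0
L=4*4+3=19  i=0*2+0=0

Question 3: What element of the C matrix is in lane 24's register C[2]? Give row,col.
14,0

lane 24: gid=6 (24/4), tid=0 (24%4)
i=2: r=6+8=14, c=0*2+0=0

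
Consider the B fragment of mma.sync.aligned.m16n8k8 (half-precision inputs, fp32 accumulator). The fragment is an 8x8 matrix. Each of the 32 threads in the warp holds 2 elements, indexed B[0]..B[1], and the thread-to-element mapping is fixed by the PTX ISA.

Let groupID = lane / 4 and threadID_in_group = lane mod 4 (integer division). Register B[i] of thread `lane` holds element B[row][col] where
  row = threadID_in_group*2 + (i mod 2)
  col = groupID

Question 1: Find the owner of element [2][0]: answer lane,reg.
c=0→G=0  r=2→T=1,p=0
L=0*4+1=1  i=0=0

1,0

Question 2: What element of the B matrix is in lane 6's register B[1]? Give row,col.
5,1

L=6=>grp=6>>2=1, tig=6&3=2
[1]=>row 2·2+1=5  col grp=1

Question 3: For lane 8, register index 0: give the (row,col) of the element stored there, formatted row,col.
0,2

lane 8: gr=2 (8/4), th=0 (8%4)
i=0: r=0*2+0=0, c=gr=2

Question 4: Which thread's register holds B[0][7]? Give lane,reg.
c=7→G=7  r=0→T=0,p=0
L=7*4+0=28  i=0=0

28,0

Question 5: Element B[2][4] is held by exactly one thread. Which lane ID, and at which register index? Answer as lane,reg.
c:4=>grp=4  r:2=>tig=1,lo=0
L=4*4+1=17  i=0=0

17,0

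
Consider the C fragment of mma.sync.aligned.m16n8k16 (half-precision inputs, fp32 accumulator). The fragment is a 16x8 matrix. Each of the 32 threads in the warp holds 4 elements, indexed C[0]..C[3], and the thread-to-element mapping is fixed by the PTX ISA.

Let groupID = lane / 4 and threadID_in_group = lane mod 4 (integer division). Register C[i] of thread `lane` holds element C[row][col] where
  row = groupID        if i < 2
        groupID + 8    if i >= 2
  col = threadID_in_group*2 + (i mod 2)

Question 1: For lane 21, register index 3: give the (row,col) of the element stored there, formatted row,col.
21: g=5,t=1
[3] (5+8,1*2+1) = (13,3)

13,3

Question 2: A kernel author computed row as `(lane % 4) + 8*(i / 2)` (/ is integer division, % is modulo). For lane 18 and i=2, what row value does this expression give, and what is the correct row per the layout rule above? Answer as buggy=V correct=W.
buggy=10 correct=12

`(lane % 4) + 8*(i / 2)`[18,2]=>10
18: grp=4,tig=2
[2] (4+8,2*2+0) = (12,4)
row: 10 vs 12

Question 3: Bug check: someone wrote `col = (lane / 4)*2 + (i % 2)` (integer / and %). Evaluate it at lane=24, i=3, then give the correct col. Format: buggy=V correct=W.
buggy=13 correct=1

`(lane / 4)*2 + (i % 2)`[24,3]→13
24: G=6,T=0
[3] (6+8,0*2+1) = (14,1)
col: 13 vs 1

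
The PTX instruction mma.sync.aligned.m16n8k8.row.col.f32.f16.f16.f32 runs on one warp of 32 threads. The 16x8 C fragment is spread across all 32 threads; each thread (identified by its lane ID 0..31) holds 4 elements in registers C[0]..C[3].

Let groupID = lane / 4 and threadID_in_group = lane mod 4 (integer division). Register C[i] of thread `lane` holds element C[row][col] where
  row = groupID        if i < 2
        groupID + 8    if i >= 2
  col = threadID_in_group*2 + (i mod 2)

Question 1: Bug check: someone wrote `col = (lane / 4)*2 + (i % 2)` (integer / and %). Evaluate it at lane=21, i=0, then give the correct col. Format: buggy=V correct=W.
buggy=10 correct=2

`(lane / 4)*2 + (i % 2)`[21,0]→10
lane 21→21/4=5, 21 mod 4=1
i=0  r:5+0→5  c:2·1+0→2
col: 10 vs 2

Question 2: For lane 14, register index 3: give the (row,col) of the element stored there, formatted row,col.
11,5

lane 14: G=3 (14/4), T=2 (14%4)
i=3: r=3+8=11, c=2*2+1=5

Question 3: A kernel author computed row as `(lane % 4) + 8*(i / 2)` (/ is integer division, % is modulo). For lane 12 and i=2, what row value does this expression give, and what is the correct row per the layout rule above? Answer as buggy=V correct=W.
`(lane % 4) + 8*(i / 2)`[12,2]⇒8
lane 12: gr=3 (12/4), th=0 (12%4)
i=2: r=3+8=11, c=0*2+0=0
row: 8 vs 11

buggy=8 correct=11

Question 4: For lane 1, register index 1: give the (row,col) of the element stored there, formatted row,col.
lane 1→1/4=0, 1 mod 4=1
i=1  r:0+0→0  c:2·1+1→3

0,3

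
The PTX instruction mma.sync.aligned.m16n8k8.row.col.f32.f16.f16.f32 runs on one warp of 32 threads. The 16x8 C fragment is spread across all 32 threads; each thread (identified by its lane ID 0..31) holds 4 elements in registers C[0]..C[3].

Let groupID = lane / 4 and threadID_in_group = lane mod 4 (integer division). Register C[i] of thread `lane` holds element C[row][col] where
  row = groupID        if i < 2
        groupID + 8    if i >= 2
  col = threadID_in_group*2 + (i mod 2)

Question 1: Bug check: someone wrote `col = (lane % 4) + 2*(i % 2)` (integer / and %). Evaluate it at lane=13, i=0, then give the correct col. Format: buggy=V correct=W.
buggy=1 correct=2

`(lane % 4) + 2*(i % 2)`[13,0]→1
L=13→G=13>>2=3, T=13&3=1
[0]→row 3+0=3  col 1·2+0=2
col: 1 vs 2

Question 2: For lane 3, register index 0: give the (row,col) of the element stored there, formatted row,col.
lane 3: gid=0 (3/4), tid=3 (3%4)
i=0: r=0+0=0, c=3*2+0=6

0,6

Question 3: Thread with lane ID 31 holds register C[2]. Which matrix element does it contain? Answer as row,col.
15,6

lane 31⇒31/4=7, 31 mod 4=3
i=2  r:7+8⇒15  c:2·3+0⇒6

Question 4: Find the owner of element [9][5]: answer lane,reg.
r:9=>grp=1,rB=1  c:5=>tig=2,lo=1
L=1*4+2=6  i=1*2+1=3

6,3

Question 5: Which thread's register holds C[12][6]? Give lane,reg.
19,2

r=12⇒gr=4,Rb=1  c=6⇒th=3,odd=0
L=4*4+3=19  i=1*2+0=2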